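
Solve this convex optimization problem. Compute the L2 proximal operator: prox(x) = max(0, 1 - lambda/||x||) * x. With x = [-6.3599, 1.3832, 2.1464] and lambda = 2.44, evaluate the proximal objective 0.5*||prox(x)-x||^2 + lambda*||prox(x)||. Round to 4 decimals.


Step 1: Compute ||x||.
||x|| = 6.8534
Step 2: Compute scaling factor.
scale = max(0, 1 - 2.44/6.8534) = 0.644
Step 3: prox(x) = [-4.0956, 0.8907, 1.3822]
||prox(x)|| = 4.4134
Step 4: Proximal objective.
0.5*||prox-x||^2 = 2.9768
lambda*||prox|| = 10.7687
Total = 13.7454


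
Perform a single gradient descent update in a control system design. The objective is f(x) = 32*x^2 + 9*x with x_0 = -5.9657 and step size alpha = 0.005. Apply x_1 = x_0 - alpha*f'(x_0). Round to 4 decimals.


We compute the gradient at x_0 and apply the update.
f'(x) = 64*x + 9
f'(-5.9657) = 64*-5.9657 + 9 = -372.8048
x_1 = -5.9657 - 0.005*-372.8048 = -4.1017


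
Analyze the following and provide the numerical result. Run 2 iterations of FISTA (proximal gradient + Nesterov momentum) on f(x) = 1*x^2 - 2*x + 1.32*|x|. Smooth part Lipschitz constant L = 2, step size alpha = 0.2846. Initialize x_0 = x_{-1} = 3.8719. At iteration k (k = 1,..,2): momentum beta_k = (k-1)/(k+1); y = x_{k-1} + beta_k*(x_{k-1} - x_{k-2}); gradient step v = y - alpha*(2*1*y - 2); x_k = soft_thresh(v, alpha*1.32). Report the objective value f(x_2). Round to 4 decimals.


FISTA on f(x) = 1*x^2 - 2*x + 1.32*|x|
L = 2, alpha = 0.2846
Iteration 1: beta = 0.0, y = 3.8719 + 0.0*(3.8719 - 3.8719) = 3.8719
  grad(y) = 5.7438, v = y - alpha*grad = 2.2372
  prox(v) = soft_thresh(2.2372, 0.3757) = 1.8615
Iteration 2: beta = 0.3333, y = 1.8615 + 0.3333*(1.8615 - 3.8719) = 1.1914
  grad(y) = 0.3828, v = y - alpha*grad = 1.0825
  prox(v) = soft_thresh(1.0825, 0.3757) = 0.7068
f(x_2) = 1*0.7068^2 - 2*0.7068 + 1.32*|0.7068| = 0.0189


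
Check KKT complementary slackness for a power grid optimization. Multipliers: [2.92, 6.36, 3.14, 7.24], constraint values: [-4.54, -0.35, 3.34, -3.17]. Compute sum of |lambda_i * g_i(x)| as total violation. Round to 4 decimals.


KKT complementary slackness check:
lambda_1 * g_1 = 2.92 * -4.54 = -13.2568
lambda_2 * g_2 = 6.36 * -0.35 = -2.226
lambda_3 * g_3 = 3.14 * 3.34 = 10.4876
lambda_4 * g_4 = 7.24 * -3.17 = -22.9508
Total violation = 13.2568 + 2.226 + 10.4876 + 22.9508 = 48.9212


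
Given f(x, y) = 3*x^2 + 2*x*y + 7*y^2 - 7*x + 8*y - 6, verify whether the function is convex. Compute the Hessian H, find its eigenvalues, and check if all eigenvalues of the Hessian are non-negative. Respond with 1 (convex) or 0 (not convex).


The Hessian of f(x,y) = 3*x^2 + 2*x*y + 7*y^2 - 7*x + 8*y - 6 is:
H = [[6, 2], [2, 14]]
Trace = 6 + 14 = 20
Determinant = 6*14 - (2)^2 = 80
Discriminant = (20)^2 - 4*80 = 80.0
Eigenvalues: lambda_1 = 5.5279, lambda_2 = 14.4721
The function is convex.

1


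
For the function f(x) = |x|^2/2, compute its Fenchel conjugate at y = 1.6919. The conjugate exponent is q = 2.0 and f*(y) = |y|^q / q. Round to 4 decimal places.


The conjugate exponent q satisfies 1/p + 1/q = 1.
p = 2, so q = 2/(2 - 1) = 2.0
|y|^q = 1.6919^2.0 = 2.8625
f*(1.6919) = 2.8625 / 2.0 = 1.4313


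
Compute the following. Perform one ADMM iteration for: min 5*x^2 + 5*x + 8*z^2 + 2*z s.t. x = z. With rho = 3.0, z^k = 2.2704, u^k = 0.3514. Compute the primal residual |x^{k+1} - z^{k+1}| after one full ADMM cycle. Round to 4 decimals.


ADMM iteration with rho = 3.0, z^k = 2.2704, u^k = 0.3514
Step 1: x-update.
Minimize 5*x^2 + 5*x + (3.0/2)*(x - 2.2704 + 0.3514)^2
FOC: (2*5 + 3.0)*x = -5 + 3.0*(2.2704 - 0.3514)
x^{k+1} = 0.0582
Step 2: z-update.
Minimize 8*z^2 + 2*z + (3.0/2)*(0.0582 - z + 0.3514)^2
FOC: (2*8 + 3.0)*z = -2 + 3.0*(0.0582 + 0.3514)
z^{k+1} = -0.0406
Step 3: u-update.
u^{k+1} = 0.3514 + 0.0582 + 0.0406 = 0.4502
Step 4: Primal residual = |0.0582 + 0.0406| = 0.0988


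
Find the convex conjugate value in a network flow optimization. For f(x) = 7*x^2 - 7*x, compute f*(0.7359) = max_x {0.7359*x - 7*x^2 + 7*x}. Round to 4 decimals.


f*(y) = sup_x {y*x - a*x^2 - b*x} = sup_x {(y-b)*x - a*x^2}
FOC: (y - b) - 2a*x = 0 => x* = (y - b)/(2a)
x* = (0.7359 + 7)/(2*7) = 0.5526
f*(0.7359) = (y-b)^2/(4a) = (0.7359 + 7)^2/(4*7)
= 59.8441/28 = 2.1373


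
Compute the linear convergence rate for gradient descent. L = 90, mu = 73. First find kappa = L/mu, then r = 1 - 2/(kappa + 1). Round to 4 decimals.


Step 1: Compute the condition number.
kappa = L/mu = 90/73 = 1.2329
Step 2: Compute the convergence rate.
r = 1 - 2/(kappa + 1) = 1 - 2*mu/(L + mu) = (L - mu)/(L + mu) = 17/163 = 0.1043


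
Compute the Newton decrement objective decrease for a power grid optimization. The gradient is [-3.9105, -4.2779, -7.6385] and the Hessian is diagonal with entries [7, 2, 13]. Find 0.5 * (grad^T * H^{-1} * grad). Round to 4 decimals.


Step 1: H is diagonal, so H^(-1) * g = [-0.5586, -2.139, -0.5876].
Step 2: g^T H^(-1) g = sum_i g_i^2 / H_ii
  = (-3.9105)^2/7 + (-4.2779)^2/2 + (-7.6385)^2/13
  = 2.1846 + 9.1502 + 4.4882 = 15.823
Step 3: Objective decrease = 0.5 * g^T H^(-1) g = 7.9115


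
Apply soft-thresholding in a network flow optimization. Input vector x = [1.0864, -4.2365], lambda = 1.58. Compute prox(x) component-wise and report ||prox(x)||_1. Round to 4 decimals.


Soft-thresholding with lambda = 1.58:
prox(1.0864) = sign(1.0864)*max(|1.0864| - 1.58, 0) = 0.0
prox(-4.2365) = sign(-4.2365)*max(|-4.2365| - 1.58, 0) = -2.6565
prox(x) = [0.0, -2.6565]
||prox(x)||_1 = 0.0 + 2.6565 = 2.6565


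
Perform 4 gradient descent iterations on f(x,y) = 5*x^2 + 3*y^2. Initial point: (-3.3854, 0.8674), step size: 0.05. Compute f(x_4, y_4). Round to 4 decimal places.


Gradient descent on f(x,y) = 5*x^2 + 3*y^2.
Starting point: (-3.3854, 0.8674), alpha = 0.05
Step 1: grad_x = 2*5*-3.3854 = -33.854, grad_y = 2*3*0.8674 = 5.2044
  x_1 = -3.3854 - 0.05*-33.854 = -1.6927
  y_1 = 0.8674 - 0.05*5.2044 = 0.6072
Step 2: grad_x = 2*5*-1.6927 = -16.927, grad_y = 2*3*0.6072 = 3.6431
  x_2 = -1.6927 - 0.05*-16.927 = -0.8464
  y_2 = 0.6072 - 0.05*3.6431 = 0.425
Step 3: grad_x = 2*5*-0.8464 = -8.4635, grad_y = 2*3*0.425 = 2.5502
  x_3 = -0.8464 - 0.05*-8.4635 = -0.4232
  y_3 = 0.425 - 0.05*2.5502 = 0.2975
Step 4: grad_x = 2*5*-0.4232 = -4.2318, grad_y = 2*3*0.2975 = 1.7851
  x_4 = -0.4232 - 0.05*-4.2318 = -0.2116
  y_4 = 0.2975 - 0.05*1.7851 = 0.2083
f(-0.2116, 0.2083) = 5*(-0.2116)^2 + 3*0.2083^2 = 0.354


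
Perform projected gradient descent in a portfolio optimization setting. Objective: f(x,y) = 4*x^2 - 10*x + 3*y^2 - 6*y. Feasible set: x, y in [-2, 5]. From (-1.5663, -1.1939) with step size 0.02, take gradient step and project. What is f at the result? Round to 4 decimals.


Step 1: Compute gradient at (-1.5663, -1.1939).
grad_x = 2*4*-1.5663 - 10 = -22.5304
grad_y = 2*3*-1.1939 - 6 = -13.1634
Step 2: Gradient step.
x_raw = -1.5663 - 0.02*-22.5304 = -1.1157
y_raw = -1.1939 - 0.02*-13.1634 = -0.9306
Step 3: Project onto [-2, 5].
x_proj = clip(-1.1157) = -1.1157
y_proj = clip(-0.9306) = -0.9306
Step 4: Evaluate f.
f(-1.1157, -0.9306) = 24.318


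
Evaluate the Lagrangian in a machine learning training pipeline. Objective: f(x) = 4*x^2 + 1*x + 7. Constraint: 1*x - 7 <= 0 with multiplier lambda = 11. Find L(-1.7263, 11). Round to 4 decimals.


Step 1: Evaluate f(x).
f(-1.7263) = 4*(-1.7263)^2 + 1*(-1.7263) + 7 = 17.1941
Step 2: Evaluate g(x).
g(-1.7263) = 1*-1.7263 - 7 = -8.7263
Step 3: Compute Lagrangian.
L = 17.1941 + 11*-8.7263 = -78.7952


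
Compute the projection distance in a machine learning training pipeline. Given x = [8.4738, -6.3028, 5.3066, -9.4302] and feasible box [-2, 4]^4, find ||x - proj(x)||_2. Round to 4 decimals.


Project each component onto [-2, 4].
clip(8.4738) = 4.0, clip(-6.3028) = -2.0, clip(5.3066) = 4.0, clip(-9.4302) = -2.0
Projection = [4.0, -2.0, 4.0, -2.0]
Squared diffs: [20.0149, 18.5141, 1.7072, 55.2079]
Distance = sqrt(95.4441) = 9.7695


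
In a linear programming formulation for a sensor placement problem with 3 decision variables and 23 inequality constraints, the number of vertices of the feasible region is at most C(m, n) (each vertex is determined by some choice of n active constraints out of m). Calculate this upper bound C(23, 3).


Each vertex corresponds to some choice of n active constraints out of m, so the number of vertices is at most C(m, n) = m! / (n!(m-n)!).
m = 23, n = 3
Numerator: 23 * 22 * 21
Denominator: 3! = 6
C(23, 3) = 1771


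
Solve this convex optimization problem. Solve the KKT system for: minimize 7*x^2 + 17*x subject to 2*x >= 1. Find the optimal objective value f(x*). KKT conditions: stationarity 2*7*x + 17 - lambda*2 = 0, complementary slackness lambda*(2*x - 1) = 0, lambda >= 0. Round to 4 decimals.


Step 1: Try lambda = 0 (constraint inactive).
x_unc = -17/(2*7) = -1.2143
Check: 2*-1.2143 = -2.4286 < 1 -- violated!
Step 2: Constraint must be active: 2*x = 1
x* = 1/2 = 0.5
lambda = (2*7*0.5 + 17)/2 = 12.0
Step 3: Compute optimal value.
f(x*) = 7*0.5^2 + 17*0.5 = 10.25


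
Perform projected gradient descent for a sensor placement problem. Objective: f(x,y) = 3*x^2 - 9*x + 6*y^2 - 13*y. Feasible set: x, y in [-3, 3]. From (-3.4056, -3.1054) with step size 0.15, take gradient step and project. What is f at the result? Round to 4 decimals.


Step 1: Compute gradient at (-3.4056, -3.1054).
grad_x = 2*3*-3.4056 - 9 = -29.4336
grad_y = 2*6*-3.1054 - 13 = -50.2648
Step 2: Gradient step.
x_raw = -3.4056 - 0.15*-29.4336 = 1.0094
y_raw = -3.1054 - 0.15*-50.2648 = 4.4343
Step 3: Project onto [-3, 3].
x_proj = clip(1.0094) = 1.0094
y_proj = clip(4.4343) = 3.0
Step 4: Evaluate f.
f(1.0094, 3.0) = 8.9719


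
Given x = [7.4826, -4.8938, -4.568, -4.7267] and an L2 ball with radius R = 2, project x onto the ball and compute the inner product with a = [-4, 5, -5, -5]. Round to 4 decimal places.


Step 1: Compute ||x|| (intermediates to 6 decimals).
||x|| = sqrt(7.4826^2 + (-4.8938)^2 + (-4.568)^2 + (-4.7267)^2) = 11.097157
Step 2: Project.
Since ||x|| > R, scale = R/||x|| = 2/11.097157 = 0.180226, proj(x) = scale * x
proj(x) = [1.348559, -0.88199, -0.823272, -0.851874]
Step 3: Dot product.
a^T * proj(x) = -4*1.348559 + 5*(-0.88199) - 5*(-0.823272) - 5*(-0.851874) = -1.4285


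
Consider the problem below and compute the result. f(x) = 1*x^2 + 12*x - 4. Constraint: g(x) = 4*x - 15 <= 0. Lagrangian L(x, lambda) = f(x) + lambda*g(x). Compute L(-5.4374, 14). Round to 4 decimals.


Step 1: Evaluate f(x).
f(-5.4374) = 1*(-5.4374)^2 + 12*(-5.4374) - 4 = -39.6835
Step 2: Evaluate g(x).
g(-5.4374) = 4*-5.4374 - 15 = -36.7496
Step 3: Compute Lagrangian.
L = -39.6835 + 14*-36.7496 = -554.1779


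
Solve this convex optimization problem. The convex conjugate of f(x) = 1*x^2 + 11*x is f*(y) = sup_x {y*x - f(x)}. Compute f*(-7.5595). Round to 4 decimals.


f*(y) = sup_x {y*x - a*x^2 - b*x} = sup_x {(y-b)*x - a*x^2}
FOC: (y - b) - 2a*x = 0 => x* = (y - b)/(2a)
x* = (-7.5595 - 11)/(2*1) = -9.2798
f*(-7.5595) = (y-b)^2/(4a) = (-7.5595 - 11)^2/(4*1)
= 344.455/4 = 86.1138


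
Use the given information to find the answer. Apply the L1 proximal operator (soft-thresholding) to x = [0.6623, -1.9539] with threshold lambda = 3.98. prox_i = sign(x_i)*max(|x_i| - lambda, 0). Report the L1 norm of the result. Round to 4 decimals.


Soft-thresholding with lambda = 3.98:
prox(0.6623) = sign(0.6623)*max(|0.6623| - 3.98, 0) = 0.0
prox(-1.9539) = sign(-1.9539)*max(|-1.9539| - 3.98, 0) = 0.0
prox(x) = [0.0, 0.0]
||prox(x)||_1 = 0.0 + 0.0 = 0.0


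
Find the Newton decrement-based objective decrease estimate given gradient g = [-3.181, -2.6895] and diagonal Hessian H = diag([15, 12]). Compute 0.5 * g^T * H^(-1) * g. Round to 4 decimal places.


Step 1: H is diagonal, so H^(-1) * g = [-0.2121, -0.2241].
Step 2: g^T H^(-1) g = sum_i g_i^2 / H_ii
  = (-3.181)^2/15 + (-2.6895)^2/12
  = 0.6746 + 0.6028 = 1.2774
Step 3: Objective decrease = 0.5 * g^T H^(-1) g = 0.6387


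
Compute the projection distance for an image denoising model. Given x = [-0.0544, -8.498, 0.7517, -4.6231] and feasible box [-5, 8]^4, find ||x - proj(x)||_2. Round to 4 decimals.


Project each component onto [-5, 8].
clip(-0.0544) = -0.0544, clip(-8.498) = -5.0, clip(0.7517) = 0.7517, clip(-4.6231) = -4.6231
Projection = [-0.0544, -5.0, 0.7517, -4.6231]
Squared diffs: [0.0, 12.236, 0.0, 0.0]
Distance = sqrt(12.236) = 3.498


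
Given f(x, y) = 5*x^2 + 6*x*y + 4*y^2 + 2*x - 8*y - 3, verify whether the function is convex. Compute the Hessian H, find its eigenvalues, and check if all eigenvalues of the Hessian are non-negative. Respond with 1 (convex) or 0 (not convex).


The Hessian of f(x,y) = 5*x^2 + 6*x*y + 4*y^2 + 2*x - 8*y - 3 is:
H = [[10, 6], [6, 8]]
Trace = 10 + 8 = 18
Determinant = 10*8 - (6)^2 = 44
Discriminant = (18)^2 - 4*44 = 148.0
Eigenvalues: lambda_1 = 2.9172, lambda_2 = 15.0828
The function is convex.

1


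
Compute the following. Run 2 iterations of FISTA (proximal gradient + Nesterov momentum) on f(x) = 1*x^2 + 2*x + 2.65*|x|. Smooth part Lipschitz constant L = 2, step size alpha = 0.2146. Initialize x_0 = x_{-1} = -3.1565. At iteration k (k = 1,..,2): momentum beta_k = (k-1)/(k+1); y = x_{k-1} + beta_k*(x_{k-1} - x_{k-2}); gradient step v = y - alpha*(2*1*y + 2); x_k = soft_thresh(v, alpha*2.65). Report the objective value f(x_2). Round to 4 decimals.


FISTA on f(x) = 1*x^2 + 2*x + 2.65*|x|
L = 2, alpha = 0.2146
Iteration 1: beta = 0.0, y = -3.1565 + 0.0*(-3.1565 + 3.1565) = -3.1565
  grad(y) = -4.313, v = y - alpha*grad = -2.2309
  prox(v) = soft_thresh(-2.2309, 0.5687) = -1.6622
Iteration 2: beta = 0.3333, y = -1.6622 + 0.3333*(-1.6622 + 3.1565) = -1.1642
  grad(y) = -0.3283, v = y - alpha*grad = -1.0937
  prox(v) = soft_thresh(-1.0937, 0.5687) = -0.525
f(x_2) = 1*(-0.525)^2 + 2*(-0.525) + 2.65*|-0.525| = 0.6169


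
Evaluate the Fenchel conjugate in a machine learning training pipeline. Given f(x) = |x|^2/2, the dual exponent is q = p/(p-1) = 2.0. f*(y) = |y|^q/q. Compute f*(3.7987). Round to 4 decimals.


The conjugate exponent q satisfies 1/p + 1/q = 1.
p = 2, so q = 2/(2 - 1) = 2.0
|y|^q = 3.7987^2.0 = 14.4301
f*(3.7987) = 14.4301 / 2.0 = 7.2151


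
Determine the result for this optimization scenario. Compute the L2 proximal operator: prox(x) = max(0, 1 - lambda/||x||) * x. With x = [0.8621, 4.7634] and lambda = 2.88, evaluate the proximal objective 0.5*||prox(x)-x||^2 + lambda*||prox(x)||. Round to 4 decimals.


Step 1: Compute ||x||.
||x|| = 4.8408
Step 2: Compute scaling factor.
scale = max(0, 1 - 2.88/4.8408) = 0.4051
Step 3: prox(x) = [0.3492, 1.9294]
||prox(x)|| = 1.9608
Step 4: Proximal objective.
0.5*||prox-x||^2 = 4.1472
lambda*||prox|| = 5.6471
Total = 9.7943


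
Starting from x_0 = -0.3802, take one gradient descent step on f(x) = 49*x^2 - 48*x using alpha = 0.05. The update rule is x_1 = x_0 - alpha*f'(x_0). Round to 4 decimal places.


We compute the gradient at x_0 and apply the update.
f'(x) = 98*x - 48
f'(-0.3802) = 98*-0.3802 - 48 = -85.2596
x_1 = -0.3802 - 0.05*-85.2596 = 3.8828


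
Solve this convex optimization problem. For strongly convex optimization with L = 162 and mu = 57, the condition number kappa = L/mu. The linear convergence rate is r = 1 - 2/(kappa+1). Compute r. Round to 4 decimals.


Step 1: Compute the condition number.
kappa = L/mu = 162/57 = 2.8421
Step 2: Compute the convergence rate.
r = 1 - 2/(kappa + 1) = 1 - 2*mu/(L + mu) = (L - mu)/(L + mu) = 105/219 = 0.4795


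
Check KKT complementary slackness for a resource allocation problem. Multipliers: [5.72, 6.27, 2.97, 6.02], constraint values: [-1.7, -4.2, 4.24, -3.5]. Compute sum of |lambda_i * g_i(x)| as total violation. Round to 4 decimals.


KKT complementary slackness check:
lambda_1 * g_1 = 5.72 * -1.7 = -9.724
lambda_2 * g_2 = 6.27 * -4.2 = -26.334
lambda_3 * g_3 = 2.97 * 4.24 = 12.5928
lambda_4 * g_4 = 6.02 * -3.5 = -21.07
Total violation = 9.724 + 26.334 + 12.5928 + 21.07 = 69.7208


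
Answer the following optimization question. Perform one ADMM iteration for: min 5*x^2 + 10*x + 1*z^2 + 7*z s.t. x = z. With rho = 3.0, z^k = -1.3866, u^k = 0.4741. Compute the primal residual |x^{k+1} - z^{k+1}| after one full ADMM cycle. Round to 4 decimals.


ADMM iteration with rho = 3.0, z^k = -1.3866, u^k = 0.4741
Step 1: x-update.
Minimize 5*x^2 + 10*x + (3.0/2)*(x + 1.3866 + 0.4741)^2
FOC: (2*5 + 3.0)*x = -10 + 3.0*(-1.3866 - 0.4741)
x^{k+1} = -1.1986
Step 2: z-update.
Minimize 1*z^2 + 7*z + (3.0/2)*(-1.1986 - z + 0.4741)^2
FOC: (2*1 + 3.0)*z = -7 + 3.0*(-1.1986 + 0.4741)
z^{k+1} = -1.8347
Step 3: u-update.
u^{k+1} = 0.4741 - 1.1986 + 1.8347 = 1.1102
Step 4: Primal residual = |-1.1986 + 1.8347| = 0.6361


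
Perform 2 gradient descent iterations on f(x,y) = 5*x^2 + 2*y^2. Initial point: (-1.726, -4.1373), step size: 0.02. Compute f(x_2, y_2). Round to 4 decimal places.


Gradient descent on f(x,y) = 5*x^2 + 2*y^2.
Starting point: (-1.726, -4.1373), alpha = 0.02
Step 1: grad_x = 2*5*-1.726 = -17.26, grad_y = 2*2*-4.1373 = -16.5492
  x_1 = -1.726 - 0.02*-17.26 = -1.3808
  y_1 = -4.1373 - 0.02*-16.5492 = -3.8063
Step 2: grad_x = 2*5*-1.3808 = -13.808, grad_y = 2*2*-3.8063 = -15.2253
  x_2 = -1.3808 - 0.02*-13.808 = -1.1046
  y_2 = -3.8063 - 0.02*-15.2253 = -3.5018
f(-1.1046, -3.5018) = 5*(-1.1046)^2 + 2*(-3.5018)^2 = 30.6265


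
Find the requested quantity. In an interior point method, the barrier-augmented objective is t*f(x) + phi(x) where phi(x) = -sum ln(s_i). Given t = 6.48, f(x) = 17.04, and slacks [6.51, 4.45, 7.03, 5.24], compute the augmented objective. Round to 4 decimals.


Step 1: Compute log-barrier.
ln values: [1.8733, 1.4929, 1.9502, 1.6563]
phi = -(1.8733 + 1.4929 + 1.9502 + 1.6563) = -6.9728
Step 2: Compute augmented objective.
t*f(x) = 6.48*17.04 = 110.4192
Total = 110.4192 - 6.9728 = 103.4464


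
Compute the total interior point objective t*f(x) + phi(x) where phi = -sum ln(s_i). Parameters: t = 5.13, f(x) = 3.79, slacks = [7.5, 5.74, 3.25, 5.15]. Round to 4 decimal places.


Step 1: Compute log-barrier.
ln values: [2.0149, 1.7475, 1.1787, 1.639]
phi = -(2.0149 + 1.7475 + 1.1787 + 1.639) = -6.58
Step 2: Compute augmented objective.
t*f(x) = 5.13*3.79 = 19.4427
Total = 19.4427 - 6.58 = 12.8627


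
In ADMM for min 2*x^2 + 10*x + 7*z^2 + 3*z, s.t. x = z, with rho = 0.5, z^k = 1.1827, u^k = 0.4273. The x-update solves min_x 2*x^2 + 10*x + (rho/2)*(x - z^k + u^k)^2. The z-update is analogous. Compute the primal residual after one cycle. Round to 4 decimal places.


ADMM iteration with rho = 0.5, z^k = 1.1827, u^k = 0.4273
Step 1: x-update.
Minimize 2*x^2 + 10*x + (0.5/2)*(x - 1.1827 + 0.4273)^2
FOC: (2*2 + 0.5)*x = -10 + 0.5*(1.1827 - 0.4273)
x^{k+1} = -2.1383
Step 2: z-update.
Minimize 7*z^2 + 3*z + (0.5/2)*(-2.1383 - z + 0.4273)^2
FOC: (2*7 + 0.5)*z = -3 + 0.5*(-2.1383 + 0.4273)
z^{k+1} = -0.2659
Step 3: u-update.
u^{k+1} = 0.4273 - 2.1383 + 0.2659 = -1.4451
Step 4: Primal residual = |-2.1383 + 0.2659| = 1.8724


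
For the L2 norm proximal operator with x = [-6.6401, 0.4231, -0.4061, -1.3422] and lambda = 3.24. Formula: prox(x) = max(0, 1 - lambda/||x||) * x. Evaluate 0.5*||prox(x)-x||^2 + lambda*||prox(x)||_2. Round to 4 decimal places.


Step 1: Compute ||x||.
||x|| = 6.7997
Step 2: Compute scaling factor.
scale = max(0, 1 - 3.24/6.7997) = 0.5235
Step 3: prox(x) = [-3.4762, 0.2215, -0.2126, -0.7027]
||prox(x)|| = 3.5597
Step 4: Proximal objective.
0.5*||prox-x||^2 = 5.2488
lambda*||prox|| = 11.5334
Total = 16.7823


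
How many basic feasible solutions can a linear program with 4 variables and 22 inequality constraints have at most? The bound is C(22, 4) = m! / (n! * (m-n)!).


Each vertex corresponds to some choice of n active constraints out of m, so the number of vertices is at most C(m, n) = m! / (n!(m-n)!).
m = 22, n = 4
Numerator: 22 * 21 * 20 * 19
Denominator: 4! = 24
C(22, 4) = 7315


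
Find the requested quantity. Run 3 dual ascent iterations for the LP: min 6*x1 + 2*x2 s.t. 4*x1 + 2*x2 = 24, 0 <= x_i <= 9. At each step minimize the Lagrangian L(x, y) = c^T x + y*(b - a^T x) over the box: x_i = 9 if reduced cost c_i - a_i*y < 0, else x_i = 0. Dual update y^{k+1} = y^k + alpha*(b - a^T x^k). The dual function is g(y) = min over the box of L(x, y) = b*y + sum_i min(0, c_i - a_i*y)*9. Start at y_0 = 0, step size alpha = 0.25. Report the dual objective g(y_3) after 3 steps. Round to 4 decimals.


Dual ascent for LP: min 6*x1 + 2*x2, 4*x1 + 2*x2 = 24, 0 <= x_i <= 9
Step 1: y^k = 0.0, reduced costs: (6.0, 2.0)
  x^k = (0.0, 0.0), subgradient = b - a^T x = 24.0
  y^{k+1} = 0.0 + 0.25*24.0 = 6.0
Step 2: y^k = 6.0, reduced costs: (-18.0, -10.0)
  x^k = (9.0, 9.0), subgradient = b - a^T x = -30.0
  y^{k+1} = 6.0 + 0.25*-30.0 = -1.5
Step 3: y^k = -1.5, reduced costs: (12.0, 5.0)
  x^k = (0.0, 0.0), subgradient = b - a^T x = 24.0
  y^{k+1} = -1.5 + 0.25*24.0 = 4.5
Dual objective at y_3 = 4.5: reduced costs (-12.0, -7.0), box minimizer x = (9.0, 9.0)
g(y_3) = b*y + (c1 - a1*y)*x1 + (c2 - a2*y)*x2 = 24*4.5 + (-12.0)*9.0 + (-7.0)*9.0 = 108.0 - 108.0 - 63.0 = -63.0


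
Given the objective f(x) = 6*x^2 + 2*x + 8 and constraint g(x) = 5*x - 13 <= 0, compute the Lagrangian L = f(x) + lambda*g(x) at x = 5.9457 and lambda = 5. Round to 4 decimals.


Step 1: Evaluate f(x).
f(5.9457) = 6*5.9457^2 + 2*5.9457 + 8 = 231.9995
Step 2: Evaluate g(x).
g(5.9457) = 5*5.9457 - 13 = 16.7285
Step 3: Compute Lagrangian.
L = 231.9995 + 5*16.7285 = 315.642


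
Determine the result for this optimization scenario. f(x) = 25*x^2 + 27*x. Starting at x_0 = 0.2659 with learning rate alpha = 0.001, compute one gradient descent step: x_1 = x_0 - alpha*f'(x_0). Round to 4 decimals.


We compute the gradient at x_0 and apply the update.
f'(x) = 50*x + 27
f'(0.2659) = 50*0.2659 + 27 = 40.295
x_1 = 0.2659 - 0.001*40.295 = 0.2256


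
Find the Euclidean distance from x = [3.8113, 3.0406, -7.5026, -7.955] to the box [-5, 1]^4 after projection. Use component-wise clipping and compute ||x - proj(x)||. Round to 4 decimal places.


Project each component onto [-5, 1].
clip(3.8113) = 1.0, clip(3.0406) = 1.0, clip(-7.5026) = -5.0, clip(-7.955) = -5.0
Projection = [1.0, 1.0, -5.0, -5.0]
Squared diffs: [7.9034, 4.164, 6.263, 8.732]
Distance = sqrt(27.0624) = 5.2022


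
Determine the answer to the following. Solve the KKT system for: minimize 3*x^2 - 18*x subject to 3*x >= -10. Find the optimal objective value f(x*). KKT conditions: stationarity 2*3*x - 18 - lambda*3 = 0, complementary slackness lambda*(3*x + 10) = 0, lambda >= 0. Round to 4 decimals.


Step 1: Try lambda = 0 (constraint inactive).
Stationarity: 2*3*x - 18 = 0
x* = 18/(2*3) = 3.0
Check constraint: 3*3.0 = 9.0 >= -10 -- satisfied.
Step 2: Compute optimal value.
f(x*) = 3*3.0^2 - 18*3.0 = -27.0


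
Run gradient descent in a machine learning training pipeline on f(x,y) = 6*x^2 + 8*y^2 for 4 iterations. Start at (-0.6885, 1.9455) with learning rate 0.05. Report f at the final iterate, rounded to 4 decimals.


Gradient descent on f(x,y) = 6*x^2 + 8*y^2.
Starting point: (-0.6885, 1.9455), alpha = 0.05
Step 1: grad_x = 2*6*-0.6885 = -8.262, grad_y = 2*8*1.9455 = 31.128
  x_1 = -0.6885 - 0.05*-8.262 = -0.2754
  y_1 = 1.9455 - 0.05*31.128 = 0.3891
Step 2: grad_x = 2*6*-0.2754 = -3.3048, grad_y = 2*8*0.3891 = 6.2256
  x_2 = -0.2754 - 0.05*-3.3048 = -0.1102
  y_2 = 0.3891 - 0.05*6.2256 = 0.0778
Step 3: grad_x = 2*6*-0.1102 = -1.3219, grad_y = 2*8*0.0778 = 1.2451
  x_3 = -0.1102 - 0.05*-1.3219 = -0.0441
  y_3 = 0.0778 - 0.05*1.2451 = 0.0156
Step 4: grad_x = 2*6*-0.0441 = -0.5288, grad_y = 2*8*0.0156 = 0.249
  x_4 = -0.0441 - 0.05*-0.5288 = -0.0176
  y_4 = 0.0156 - 0.05*0.249 = 0.0031
f(-0.0176, 0.0031) = 6*(-0.0176)^2 + 8*0.0031^2 = 0.0019


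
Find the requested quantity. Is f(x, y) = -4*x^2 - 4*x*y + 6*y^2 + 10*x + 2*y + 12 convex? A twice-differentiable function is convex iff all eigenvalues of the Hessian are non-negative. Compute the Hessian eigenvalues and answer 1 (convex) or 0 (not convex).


The Hessian of f(x,y) = -4*x^2 - 4*x*y + 6*y^2 + 10*x + 2*y + 12 is:
H = [[-8, -4], [-4, 12]]
Trace = -8 + 12 = 4
Determinant = -8*12 - (-4)^2 = -112
Discriminant = (4)^2 - 4*-112 = 464.0
Eigenvalues: lambda_1 = -8.7703, lambda_2 = 12.7703
The function is not convex.

0


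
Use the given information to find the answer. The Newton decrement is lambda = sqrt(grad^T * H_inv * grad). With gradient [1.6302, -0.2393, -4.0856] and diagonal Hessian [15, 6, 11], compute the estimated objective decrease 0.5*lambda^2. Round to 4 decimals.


Step 1: H is diagonal, so H^(-1) * g = [0.1087, -0.0399, -0.3714].
Step 2: g^T H^(-1) g = sum_i g_i^2 / H_ii
  = (1.6302)^2/15 + (-0.2393)^2/6 + (-4.0856)^2/11
  = 0.1772 + 0.0095 + 1.5175 = 1.7042
Step 3: Objective decrease = 0.5 * g^T H^(-1) g = 0.8521


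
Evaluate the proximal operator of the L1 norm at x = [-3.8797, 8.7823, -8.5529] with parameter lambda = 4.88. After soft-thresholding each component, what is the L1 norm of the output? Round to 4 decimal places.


Soft-thresholding with lambda = 4.88:
prox(-3.8797) = sign(-3.8797)*max(|-3.8797| - 4.88, 0) = 0.0
prox(8.7823) = sign(8.7823)*max(|8.7823| - 4.88, 0) = 3.9023
prox(-8.5529) = sign(-8.5529)*max(|-8.5529| - 4.88, 0) = -3.6729
prox(x) = [0.0, 3.9023, -3.6729]
||prox(x)||_1 = 0.0 + 3.9023 + 3.6729 = 7.5752


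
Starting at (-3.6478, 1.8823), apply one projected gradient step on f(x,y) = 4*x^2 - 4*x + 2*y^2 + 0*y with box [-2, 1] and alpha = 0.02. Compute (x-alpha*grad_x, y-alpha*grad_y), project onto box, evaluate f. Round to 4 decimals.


Step 1: Compute gradient at (-3.6478, 1.8823).
grad_x = 2*4*-3.6478 - 4 = -33.1824
grad_y = 2*2*1.8823 + 0 = 7.5292
Step 2: Gradient step.
x_raw = -3.6478 - 0.02*-33.1824 = -2.9842
y_raw = 1.8823 - 0.02*7.5292 = 1.7317
Step 3: Project onto [-2, 1].
x_proj = clip(-2.9842) = -2.0
y_proj = clip(1.7317) = 1.0
Step 4: Evaluate f.
f(-2.0, 1.0) = 26.0


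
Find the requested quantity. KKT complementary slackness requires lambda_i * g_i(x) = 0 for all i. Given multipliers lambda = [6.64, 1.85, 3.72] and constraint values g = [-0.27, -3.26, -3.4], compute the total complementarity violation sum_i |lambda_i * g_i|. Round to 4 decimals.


KKT complementary slackness check:
lambda_1 * g_1 = 6.64 * -0.27 = -1.7928
lambda_2 * g_2 = 1.85 * -3.26 = -6.031
lambda_3 * g_3 = 3.72 * -3.4 = -12.648
Total violation = 1.7928 + 6.031 + 12.648 = 20.4718


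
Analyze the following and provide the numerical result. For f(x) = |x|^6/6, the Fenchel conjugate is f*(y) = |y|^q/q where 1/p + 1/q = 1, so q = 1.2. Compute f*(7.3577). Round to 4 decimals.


The conjugate exponent q satisfies 1/p + 1/q = 1.
p = 6, so q = 6/(6 - 1) = 1.2
|y|^q = 7.3577^1.2 = 10.9671
f*(7.3577) = 10.9671 / 1.2 = 9.1392


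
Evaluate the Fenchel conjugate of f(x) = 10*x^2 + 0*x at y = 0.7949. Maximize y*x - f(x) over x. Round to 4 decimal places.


f*(y) = sup_x {y*x - a*x^2 - b*x} = sup_x {(y-b)*x - a*x^2}
FOC: (y - b) - 2a*x = 0 => x* = (y - b)/(2a)
x* = (0.7949 - 0)/(2*10) = 0.0397
f*(0.7949) = (y-b)^2/(4a) = (0.7949 - 0)^2/(4*10)
= 0.6319/40 = 0.0158


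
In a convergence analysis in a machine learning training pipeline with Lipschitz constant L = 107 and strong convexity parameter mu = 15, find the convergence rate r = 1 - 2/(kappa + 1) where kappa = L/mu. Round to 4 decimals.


Step 1: Compute the condition number.
kappa = L/mu = 107/15 = 7.1333
Step 2: Compute the convergence rate.
r = 1 - 2/(kappa + 1) = 1 - 2*mu/(L + mu) = (L - mu)/(L + mu) = 92/122 = 0.7541


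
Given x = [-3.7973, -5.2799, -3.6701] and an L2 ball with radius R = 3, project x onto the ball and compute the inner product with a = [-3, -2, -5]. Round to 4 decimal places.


Step 1: Compute ||x|| (intermediates to 6 decimals).
||x|| = sqrt((-3.7973)^2 + (-5.2799)^2 + (-3.6701)^2) = 7.467695
Step 2: Project.
Since ||x|| > R, scale = R/||x|| = 3/7.467695 = 0.40173, proj(x) = scale * x
proj(x) = [-1.525489, -2.121094, -1.474389]
Step 3: Dot product.
a^T * proj(x) = -3*(-1.525489) - 2*(-2.121094) - 5*(-1.474389) = 16.1906


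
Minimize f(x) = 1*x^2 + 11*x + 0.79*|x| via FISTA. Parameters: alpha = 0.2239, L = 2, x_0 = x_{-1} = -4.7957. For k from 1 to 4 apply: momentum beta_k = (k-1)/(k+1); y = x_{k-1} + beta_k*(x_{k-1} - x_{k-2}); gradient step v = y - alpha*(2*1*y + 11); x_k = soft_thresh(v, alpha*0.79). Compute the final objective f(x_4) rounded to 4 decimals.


FISTA on f(x) = 1*x^2 + 11*x + 0.79*|x|
L = 2, alpha = 0.2239
Iteration 1: beta = 0.0, y = -4.7957 + 0.0*(-4.7957 + 4.7957) = -4.7957
  grad(y) = 1.4086, v = y - alpha*grad = -5.1111
  prox(v) = soft_thresh(-5.1111, 0.1769) = -4.9342
Iteration 2: beta = 0.3333, y = -4.9342 + 0.3333*(-4.9342 + 4.7957) = -4.9804
  grad(y) = 1.0393, v = y - alpha*grad = -5.2131
  prox(v) = soft_thresh(-5.2131, 0.1769) = -5.0362
Iteration 3: beta = 0.5, y = -5.0362 + 0.5*(-5.0362 + 4.9342) = -5.0872
  grad(y) = 0.8257, v = y - alpha*grad = -5.272
  prox(v) = soft_thresh(-5.272, 0.1769) = -5.0952
Iteration 4: beta = 0.6, y = -5.0952 + 0.6*(-5.0952 + 5.0362) = -5.1305
  grad(y) = 0.7389, v = y - alpha*grad = -5.296
  prox(v) = soft_thresh(-5.296, 0.1769) = -5.1191
f(x_4) = 1*(-5.1191)^2 + 11*(-5.1191) + 0.79*|-5.1191| = -26.0608


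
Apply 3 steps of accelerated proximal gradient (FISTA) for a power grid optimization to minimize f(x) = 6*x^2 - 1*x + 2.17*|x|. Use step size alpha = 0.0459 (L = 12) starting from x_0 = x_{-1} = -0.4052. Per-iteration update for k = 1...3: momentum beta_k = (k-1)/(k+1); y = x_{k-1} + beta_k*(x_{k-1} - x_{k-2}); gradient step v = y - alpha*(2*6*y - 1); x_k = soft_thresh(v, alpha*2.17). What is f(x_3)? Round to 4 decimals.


FISTA on f(x) = 6*x^2 - 1*x + 2.17*|x|
L = 12, alpha = 0.0459
Iteration 1: beta = 0.0, y = -0.4052 + 0.0*(-0.4052 + 0.4052) = -0.4052
  grad(y) = -5.8624, v = y - alpha*grad = -0.1361
  prox(v) = soft_thresh(-0.1361, 0.0996) = -0.0365
Iteration 2: beta = 0.3333, y = -0.0365 + 0.3333*(-0.0365 + 0.4052) = 0.0864
  grad(y) = 0.0366, v = y - alpha*grad = 0.0847
  prox(v) = soft_thresh(0.0847, 0.0996) = 0.0
Iteration 3: beta = 0.5, y = 0.0 + 0.5*(0.0 + 0.0365) = 0.0183
  grad(y) = -0.7809, v = y - alpha*grad = 0.0541
  prox(v) = soft_thresh(0.0541, 0.0996) = 0.0
f(x_3) = 6*0.0^2 - 1*0.0 + 2.17*|0.0| = 0.0


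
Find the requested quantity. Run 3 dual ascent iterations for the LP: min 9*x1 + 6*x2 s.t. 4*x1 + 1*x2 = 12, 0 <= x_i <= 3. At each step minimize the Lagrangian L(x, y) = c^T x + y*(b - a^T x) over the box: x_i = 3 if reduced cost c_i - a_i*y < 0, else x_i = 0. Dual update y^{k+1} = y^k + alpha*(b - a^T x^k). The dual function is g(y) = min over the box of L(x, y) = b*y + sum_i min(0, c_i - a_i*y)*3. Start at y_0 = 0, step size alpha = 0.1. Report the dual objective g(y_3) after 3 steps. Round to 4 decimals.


Dual ascent for LP: min 9*x1 + 6*x2, 4*x1 + 1*x2 = 12, 0 <= x_i <= 3
Step 1: y^k = 0.0, reduced costs: (9.0, 6.0)
  x^k = (0.0, 0.0), subgradient = b - a^T x = 12.0
  y^{k+1} = 0.0 + 0.1*12.0 = 1.2
Step 2: y^k = 1.2, reduced costs: (4.2, 4.8)
  x^k = (0.0, 0.0), subgradient = b - a^T x = 12.0
  y^{k+1} = 1.2 + 0.1*12.0 = 2.4
Step 3: y^k = 2.4, reduced costs: (-0.6, 3.6)
  x^k = (3.0, 0.0), subgradient = b - a^T x = 0.0
  y^{k+1} = 2.4 + 0.1*0.0 = 2.4
Dual objective at y_3 = 2.4: reduced costs (-0.6, 3.6), box minimizer x = (3.0, 0.0)
g(y_3) = b*y + (c1 - a1*y)*x1 + (c2 - a2*y)*x2 = 12*2.4 + (-0.6)*3.0 + 3.6*0.0 = 28.8 - 1.8 + 0.0 = 27.0


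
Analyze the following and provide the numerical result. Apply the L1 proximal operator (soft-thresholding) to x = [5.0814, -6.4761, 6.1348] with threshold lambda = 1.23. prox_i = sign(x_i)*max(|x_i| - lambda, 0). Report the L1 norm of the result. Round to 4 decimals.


Soft-thresholding with lambda = 1.23:
prox(5.0814) = sign(5.0814)*max(|5.0814| - 1.23, 0) = 3.8514
prox(-6.4761) = sign(-6.4761)*max(|-6.4761| - 1.23, 0) = -5.2461
prox(6.1348) = sign(6.1348)*max(|6.1348| - 1.23, 0) = 4.9048
prox(x) = [3.8514, -5.2461, 4.9048]
||prox(x)||_1 = 3.8514 + 5.2461 + 4.9048 = 14.0023


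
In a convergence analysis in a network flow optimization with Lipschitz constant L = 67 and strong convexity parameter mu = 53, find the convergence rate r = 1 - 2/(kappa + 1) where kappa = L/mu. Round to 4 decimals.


Step 1: Compute the condition number.
kappa = L/mu = 67/53 = 1.2642
Step 2: Compute the convergence rate.
r = 1 - 2/(kappa + 1) = 1 - 2*mu/(L + mu) = (L - mu)/(L + mu) = 14/120 = 0.1167


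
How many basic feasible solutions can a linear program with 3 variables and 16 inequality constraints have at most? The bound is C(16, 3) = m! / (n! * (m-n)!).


Each vertex corresponds to some choice of n active constraints out of m, so the number of vertices is at most C(m, n) = m! / (n!(m-n)!).
m = 16, n = 3
Numerator: 16 * 15 * 14
Denominator: 3! = 6
C(16, 3) = 560


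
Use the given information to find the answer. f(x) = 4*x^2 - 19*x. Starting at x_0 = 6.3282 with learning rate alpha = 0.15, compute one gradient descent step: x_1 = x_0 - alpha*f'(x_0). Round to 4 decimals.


We compute the gradient at x_0 and apply the update.
f'(x) = 8*x - 19
f'(6.3282) = 8*6.3282 - 19 = 31.6256
x_1 = 6.3282 - 0.15*31.6256 = 1.5844


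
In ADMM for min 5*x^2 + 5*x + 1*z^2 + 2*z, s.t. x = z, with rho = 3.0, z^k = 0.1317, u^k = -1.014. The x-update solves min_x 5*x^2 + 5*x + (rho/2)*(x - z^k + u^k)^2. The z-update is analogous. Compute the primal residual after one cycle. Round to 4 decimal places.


ADMM iteration with rho = 3.0, z^k = 0.1317, u^k = -1.014
Step 1: x-update.
Minimize 5*x^2 + 5*x + (3.0/2)*(x - 0.1317 - 1.014)^2
FOC: (2*5 + 3.0)*x = -5 + 3.0*(0.1317 + 1.014)
x^{k+1} = -0.1202
Step 2: z-update.
Minimize 1*z^2 + 2*z + (3.0/2)*(-0.1202 - z - 1.014)^2
FOC: (2*1 + 3.0)*z = -2 + 3.0*(-0.1202 - 1.014)
z^{k+1} = -1.0805
Step 3: u-update.
u^{k+1} = -1.014 - 0.1202 + 1.0805 = -0.0537
Step 4: Primal residual = |-0.1202 + 1.0805| = 0.9603


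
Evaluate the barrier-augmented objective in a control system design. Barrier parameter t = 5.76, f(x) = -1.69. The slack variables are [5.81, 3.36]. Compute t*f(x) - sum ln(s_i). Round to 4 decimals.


Step 1: Compute log-barrier.
ln values: [1.7596, 1.2119]
phi = -(1.7596 + 1.2119) = -2.9715
Step 2: Compute augmented objective.
t*f(x) = 5.76*-1.69 = -9.7344
Total = -9.7344 - 2.9715 = -12.7059


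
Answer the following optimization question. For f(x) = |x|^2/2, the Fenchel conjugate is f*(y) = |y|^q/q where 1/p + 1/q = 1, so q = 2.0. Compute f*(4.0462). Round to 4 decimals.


The conjugate exponent q satisfies 1/p + 1/q = 1.
p = 2, so q = 2/(2 - 1) = 2.0
|y|^q = 4.0462^2.0 = 16.3717
f*(4.0462) = 16.3717 / 2.0 = 8.1859


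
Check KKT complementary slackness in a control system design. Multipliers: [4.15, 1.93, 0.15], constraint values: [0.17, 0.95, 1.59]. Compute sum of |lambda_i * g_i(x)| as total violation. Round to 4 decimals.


KKT complementary slackness check:
lambda_1 * g_1 = 4.15 * 0.17 = 0.7055
lambda_2 * g_2 = 1.93 * 0.95 = 1.8335
lambda_3 * g_3 = 0.15 * 1.59 = 0.2385
Total violation = 0.7055 + 1.8335 + 0.2385 = 2.7775


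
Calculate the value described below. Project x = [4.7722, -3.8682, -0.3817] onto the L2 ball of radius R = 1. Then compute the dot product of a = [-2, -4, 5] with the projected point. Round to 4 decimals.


Step 1: Compute ||x|| (intermediates to 6 decimals).
||x|| = sqrt(4.7722^2 + (-3.8682)^2 + (-0.3817)^2) = 6.154881
Step 2: Project.
Since ||x|| > R, scale = R/||x|| = 1/6.154881 = 0.162473, proj(x) = scale * x
proj(x) = [0.775354, -0.628478, -0.062016]
Step 3: Dot product.
a^T * proj(x) = -2*0.775354 - 4*(-0.628478) + 5*(-0.062016) = 0.6531


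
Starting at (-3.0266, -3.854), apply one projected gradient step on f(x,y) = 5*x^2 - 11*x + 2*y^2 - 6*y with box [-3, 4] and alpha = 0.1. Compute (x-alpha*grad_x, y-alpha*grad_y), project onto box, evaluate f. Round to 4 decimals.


Step 1: Compute gradient at (-3.0266, -3.854).
grad_x = 2*5*-3.0266 - 11 = -41.266
grad_y = 2*2*-3.854 - 6 = -21.416
Step 2: Gradient step.
x_raw = -3.0266 - 0.1*-41.266 = 1.1
y_raw = -3.854 - 0.1*-21.416 = -1.7124
Step 3: Project onto [-3, 4].
x_proj = clip(1.1) = 1.1
y_proj = clip(-1.7124) = -1.7124
Step 4: Evaluate f.
f(1.1, -1.7124) = 10.089


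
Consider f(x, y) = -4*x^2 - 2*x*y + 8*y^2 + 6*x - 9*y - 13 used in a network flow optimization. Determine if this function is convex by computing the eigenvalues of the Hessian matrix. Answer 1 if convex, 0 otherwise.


The Hessian of f(x,y) = -4*x^2 - 2*x*y + 8*y^2 + 6*x - 9*y - 13 is:
H = [[-8, -2], [-2, 16]]
Trace = -8 + 16 = 8
Determinant = -8*16 - (-2)^2 = -132
Discriminant = (8)^2 - 4*-132 = 592.0
Eigenvalues: lambda_1 = -8.1655, lambda_2 = 16.1655
The function is not convex.

0


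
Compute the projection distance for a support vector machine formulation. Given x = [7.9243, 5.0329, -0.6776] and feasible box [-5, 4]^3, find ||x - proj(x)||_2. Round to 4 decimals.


Project each component onto [-5, 4].
clip(7.9243) = 4.0, clip(5.0329) = 4.0, clip(-0.6776) = -0.6776
Projection = [4.0, 4.0, -0.6776]
Squared diffs: [15.4001, 1.0669, 0.0]
Distance = sqrt(16.467) = 4.058


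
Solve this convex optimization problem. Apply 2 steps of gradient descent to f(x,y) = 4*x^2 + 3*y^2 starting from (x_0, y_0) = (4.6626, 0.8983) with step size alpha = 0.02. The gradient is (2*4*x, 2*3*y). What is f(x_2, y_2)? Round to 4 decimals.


Gradient descent on f(x,y) = 4*x^2 + 3*y^2.
Starting point: (4.6626, 0.8983), alpha = 0.02
Step 1: grad_x = 2*4*4.6626 = 37.3008, grad_y = 2*3*0.8983 = 5.3898
  x_1 = 4.6626 - 0.02*37.3008 = 3.9166
  y_1 = 0.8983 - 0.02*5.3898 = 0.7905
Step 2: grad_x = 2*4*3.9166 = 31.3327, grad_y = 2*3*0.7905 = 4.743
  x_2 = 3.9166 - 0.02*31.3327 = 3.2899
  y_2 = 0.7905 - 0.02*4.743 = 0.6956
f(3.2899, 0.6956) = 4*3.2899^2 + 3*0.6956^2 = 44.7463


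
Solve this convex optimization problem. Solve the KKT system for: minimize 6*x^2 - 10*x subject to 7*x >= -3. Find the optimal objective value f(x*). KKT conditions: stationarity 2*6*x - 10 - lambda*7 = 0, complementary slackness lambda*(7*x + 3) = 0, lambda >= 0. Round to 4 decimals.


Step 1: Try lambda = 0 (constraint inactive).
Stationarity: 2*6*x - 10 = 0
x* = 10/(2*6) = 5/6 = 0.8333 (rounded; the exact value 5/6 is used below)
Check constraint: 7*0.8333 = 5.8331 >= -3 -- satisfied.
Step 2: Compute optimal value.
f(x*) = 6*(5/6)^2 - 10*(5/6) = -4.1667


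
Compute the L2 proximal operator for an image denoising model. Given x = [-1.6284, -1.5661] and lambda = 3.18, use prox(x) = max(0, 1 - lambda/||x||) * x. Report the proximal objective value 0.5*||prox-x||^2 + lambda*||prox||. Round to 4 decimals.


Step 1: Compute ||x||.
||x|| = 2.2593
Step 2: Compute scaling factor.
scale = max(0, 1 - 3.18/2.2593) = 0.0
Step 3: prox(x) = [-0.0, -0.0]
||prox(x)|| = 0.0
Step 4: Proximal objective.
0.5*||prox-x||^2 = 2.5522
lambda*||prox|| = 0.0
Total = 2.5522


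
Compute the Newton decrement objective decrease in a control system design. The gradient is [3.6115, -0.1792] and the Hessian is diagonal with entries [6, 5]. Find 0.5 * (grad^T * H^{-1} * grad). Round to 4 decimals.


Step 1: H is diagonal, so H^(-1) * g = [0.6019, -0.0358].
Step 2: g^T H^(-1) g = sum_i g_i^2 / H_ii
  = (3.6115)^2/6 + (-0.1792)^2/5
  = 2.1738 + 0.0064 = 2.1802
Step 3: Objective decrease = 0.5 * g^T H^(-1) g = 1.0901


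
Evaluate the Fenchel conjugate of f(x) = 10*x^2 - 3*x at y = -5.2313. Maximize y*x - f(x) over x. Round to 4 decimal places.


f*(y) = sup_x {y*x - a*x^2 - b*x} = sup_x {(y-b)*x - a*x^2}
FOC: (y - b) - 2a*x = 0 => x* = (y - b)/(2a)
x* = (-5.2313 + 3)/(2*10) = -0.1116
f*(-5.2313) = (y-b)^2/(4a) = (-5.2313 + 3)^2/(4*10)
= 4.9787/40 = 0.1245


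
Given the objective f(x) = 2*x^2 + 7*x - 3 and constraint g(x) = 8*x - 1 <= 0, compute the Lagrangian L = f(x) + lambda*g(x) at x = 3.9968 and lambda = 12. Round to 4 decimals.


Step 1: Evaluate f(x).
f(3.9968) = 2*3.9968^2 + 7*3.9968 - 3 = 56.9264
Step 2: Evaluate g(x).
g(3.9968) = 8*3.9968 - 1 = 30.9744
Step 3: Compute Lagrangian.
L = 56.9264 + 12*30.9744 = 428.6192


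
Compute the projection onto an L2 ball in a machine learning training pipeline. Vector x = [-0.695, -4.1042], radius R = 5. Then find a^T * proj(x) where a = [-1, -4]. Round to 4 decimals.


Step 1: Compute ||x|| (intermediates to 6 decimals).
||x|| = sqrt((-0.695)^2 + (-4.1042)^2) = 4.162629
Step 2: Project.
Since ||x|| <= R, proj = x (no scaling needed).
proj(x) = [-0.695, -4.1042]
Step 3: Dot product.
a^T * proj(x) = -1*(-0.695) - 4*(-4.1042) = 17.1118
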